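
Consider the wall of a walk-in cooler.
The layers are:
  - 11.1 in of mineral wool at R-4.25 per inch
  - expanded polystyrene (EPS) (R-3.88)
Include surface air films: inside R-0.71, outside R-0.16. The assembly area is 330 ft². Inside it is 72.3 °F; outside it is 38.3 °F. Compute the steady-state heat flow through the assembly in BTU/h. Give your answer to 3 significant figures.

216 BTU/h

11.1 × 4.25 = 47.17
R_total = 0.71 + 47.17 + 3.88 + 0.16 = 51.92 ft²·°F·h/BTU
Q = A·ΔT/R = 330 × (72.3 − 38.3) / 51.92 = 216.1 BTU/h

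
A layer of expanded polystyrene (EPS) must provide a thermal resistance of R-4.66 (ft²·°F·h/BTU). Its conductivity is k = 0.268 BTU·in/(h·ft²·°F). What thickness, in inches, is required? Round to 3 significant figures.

1.25 in

L = R × k = 4.66 × 0.268 = 1.249 in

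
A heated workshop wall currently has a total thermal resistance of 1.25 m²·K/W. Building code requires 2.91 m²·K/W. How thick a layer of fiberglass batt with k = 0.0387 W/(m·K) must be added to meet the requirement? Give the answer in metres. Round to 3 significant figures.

0.0642 m

ΔR = 2.91 − 1.25 = 1.66 m²·K/W
L = ΔR × k = 1.66 × 0.0387 = 0.06424 m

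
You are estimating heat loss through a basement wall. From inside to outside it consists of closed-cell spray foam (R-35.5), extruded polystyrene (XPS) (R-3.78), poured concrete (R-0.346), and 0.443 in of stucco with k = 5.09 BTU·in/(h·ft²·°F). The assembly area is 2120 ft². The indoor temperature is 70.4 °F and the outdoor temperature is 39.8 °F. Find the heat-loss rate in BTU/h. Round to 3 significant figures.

0.443/5.09 = 0.08703
R_total = 35.5 + 3.78 + 0.346 + 0.08703 = 39.71 ft²·°F·h/BTU
Q = A·ΔT/R = 2120 × (70.4 − 39.8) / 39.71 = 1634 BTU/h

1630 BTU/h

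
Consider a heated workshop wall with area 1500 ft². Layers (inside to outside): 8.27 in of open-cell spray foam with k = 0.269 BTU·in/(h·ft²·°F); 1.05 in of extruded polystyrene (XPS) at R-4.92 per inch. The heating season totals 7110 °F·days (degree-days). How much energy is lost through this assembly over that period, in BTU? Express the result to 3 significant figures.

7130000 BTU

8.27/0.269 = 30.74
1.05 × 4.92 = 5.166
R_total = 30.74 + 5.166 = 35.91 ft²·°F·h/BTU
E = A × HDD × 24 / R = 1500 × 7110 × 24 / 35.91 = 7128000 BTU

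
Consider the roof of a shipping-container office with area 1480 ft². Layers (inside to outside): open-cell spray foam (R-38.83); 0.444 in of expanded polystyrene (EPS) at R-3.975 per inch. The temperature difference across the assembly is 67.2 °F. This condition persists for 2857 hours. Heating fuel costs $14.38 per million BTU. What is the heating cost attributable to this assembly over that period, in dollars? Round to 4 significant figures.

0.444 × 3.975 = 1.7649
R_total = 38.83 + 1.7649 = 40.595 ft²·°F·h/BTU
Q = 1480 × 67.2 / 40.595 = 2450 BTU/h
E = 2450 × 2857 = 6999500 BTU
Cost = 6999500/10⁶ × 14.38 = $100.65

100.7 dollars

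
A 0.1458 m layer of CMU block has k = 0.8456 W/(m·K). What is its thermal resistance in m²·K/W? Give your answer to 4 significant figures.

R = L/k = 0.1458/0.8456 = 0.17242 m²·K/W

0.1724 m²·K/W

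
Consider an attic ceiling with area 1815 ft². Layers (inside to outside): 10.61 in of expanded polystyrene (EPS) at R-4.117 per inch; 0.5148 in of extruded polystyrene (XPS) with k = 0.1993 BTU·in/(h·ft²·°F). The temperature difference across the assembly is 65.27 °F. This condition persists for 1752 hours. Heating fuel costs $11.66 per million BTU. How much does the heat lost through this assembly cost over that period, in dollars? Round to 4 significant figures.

10.61 × 4.117 = 43.681
0.5148/0.1993 = 2.583
R_total = 43.681 + 2.583 = 46.264 ft²·°F·h/BTU
Q = 1815 × 65.27 / 46.264 = 2560.6 BTU/h
E = 2560.6 × 1752 = 4486200 BTU
Cost = 4486200/10⁶ × 11.66 = $52.309

52.31 dollars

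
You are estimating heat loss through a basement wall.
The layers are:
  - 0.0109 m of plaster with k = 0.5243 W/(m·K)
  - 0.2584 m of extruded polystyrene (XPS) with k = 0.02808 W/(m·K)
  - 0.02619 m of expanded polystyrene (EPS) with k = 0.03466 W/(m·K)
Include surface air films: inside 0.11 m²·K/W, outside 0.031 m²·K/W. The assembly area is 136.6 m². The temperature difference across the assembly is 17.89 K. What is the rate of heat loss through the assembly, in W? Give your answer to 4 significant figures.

0.0109/0.5243 = 0.02079
0.2584/0.02808 = 9.2023
0.02619/0.03466 = 0.75563
R_total = 0.11 + 0.02079 + 9.2023 + 0.75563 + 0.031 = 10.12 m²·K/W
Q = A·ΔT/R = 136.6 × 17.89 / 10.12 = 241.49 W

241.5 W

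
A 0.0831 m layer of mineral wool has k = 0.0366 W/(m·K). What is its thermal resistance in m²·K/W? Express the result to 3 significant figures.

2.27 m²·K/W

R = L/k = 0.0831/0.0366 = 2.27 m²·K/W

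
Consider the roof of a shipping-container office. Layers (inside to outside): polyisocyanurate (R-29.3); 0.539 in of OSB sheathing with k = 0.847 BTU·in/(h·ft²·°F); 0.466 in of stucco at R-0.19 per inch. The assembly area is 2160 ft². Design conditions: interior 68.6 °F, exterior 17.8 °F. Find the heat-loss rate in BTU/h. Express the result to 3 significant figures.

3650 BTU/h

0.539/0.847 = 0.6364
0.466 × 0.19 = 0.08854
R_total = 29.3 + 0.6364 + 0.08854 = 30.02 ft²·°F·h/BTU
Q = A·ΔT/R = 2160 × (68.6 − 17.8) / 30.02 = 3655 BTU/h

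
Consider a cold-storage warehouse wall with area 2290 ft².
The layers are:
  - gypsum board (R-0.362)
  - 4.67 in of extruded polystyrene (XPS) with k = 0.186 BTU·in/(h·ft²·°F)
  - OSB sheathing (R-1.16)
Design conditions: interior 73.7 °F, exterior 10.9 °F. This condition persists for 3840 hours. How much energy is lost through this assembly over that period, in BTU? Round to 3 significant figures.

20700000 BTU

4.67/0.186 = 25.11
R_total = 0.362 + 25.11 + 1.16 = 26.63 ft²·°F·h/BTU
Q = 2290 × (73.7 − 10.9) / 26.63 = 5400 BTU/h
E = 5400 × 3840 = 20740000 BTU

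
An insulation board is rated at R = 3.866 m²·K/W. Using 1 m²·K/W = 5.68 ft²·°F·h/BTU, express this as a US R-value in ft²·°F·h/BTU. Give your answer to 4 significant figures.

21.96 ft²·°F·h/BTU

R_US = 3.866 × 5.68 = 21.959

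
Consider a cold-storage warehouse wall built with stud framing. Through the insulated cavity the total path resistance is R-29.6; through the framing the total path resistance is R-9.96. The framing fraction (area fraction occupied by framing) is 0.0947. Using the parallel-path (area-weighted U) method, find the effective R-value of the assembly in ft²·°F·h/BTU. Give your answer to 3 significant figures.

U_eff = 0.9053/29.6 + 0.0947/9.96 = 0.03058 + 0.009508 = 0.04009
R_eff = 1/U_eff = 24.94 ft²·°F·h/BTU

24.9 ft²·°F·h/BTU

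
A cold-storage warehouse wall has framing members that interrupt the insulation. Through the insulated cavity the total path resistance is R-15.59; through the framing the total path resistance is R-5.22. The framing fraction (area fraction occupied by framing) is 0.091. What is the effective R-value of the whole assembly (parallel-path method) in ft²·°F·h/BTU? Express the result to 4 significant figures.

13.20 ft²·°F·h/BTU

U_eff = 0.909/15.59 + 0.091/5.22 = 0.058307 + 0.017433 = 0.07574
R_eff = 1/U_eff = 13.203 ft²·°F·h/BTU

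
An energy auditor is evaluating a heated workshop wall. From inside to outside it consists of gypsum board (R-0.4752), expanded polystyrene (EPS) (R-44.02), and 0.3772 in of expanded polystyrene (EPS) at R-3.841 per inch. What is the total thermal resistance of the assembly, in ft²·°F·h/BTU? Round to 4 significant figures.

0.3772 × 3.841 = 1.4488
R_total = 0.4752 + 44.02 + 1.4488 = 45.944 ft²·°F·h/BTU

45.94 ft²·°F·h/BTU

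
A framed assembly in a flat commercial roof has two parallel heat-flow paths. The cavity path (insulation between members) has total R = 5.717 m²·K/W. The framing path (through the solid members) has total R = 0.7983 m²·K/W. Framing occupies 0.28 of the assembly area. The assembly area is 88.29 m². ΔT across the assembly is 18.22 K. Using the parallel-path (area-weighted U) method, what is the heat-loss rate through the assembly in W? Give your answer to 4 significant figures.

766.8 W

U_eff = 0.72/5.717 + 0.28/0.7983 = 0.12594 + 0.35075 = 0.47669
R_eff = 1/U_eff = 2.0978 m²·K/W
Q = 88.29 × 18.22 / 2.0978 = 766.82 W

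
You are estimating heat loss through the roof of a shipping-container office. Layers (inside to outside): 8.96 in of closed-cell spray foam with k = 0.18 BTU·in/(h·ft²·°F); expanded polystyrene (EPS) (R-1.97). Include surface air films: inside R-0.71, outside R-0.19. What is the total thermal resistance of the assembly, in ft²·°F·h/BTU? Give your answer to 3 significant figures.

8.96/0.18 = 49.78
R_total = 0.71 + 49.78 + 1.97 + 0.19 = 52.65 ft²·°F·h/BTU

52.6 ft²·°F·h/BTU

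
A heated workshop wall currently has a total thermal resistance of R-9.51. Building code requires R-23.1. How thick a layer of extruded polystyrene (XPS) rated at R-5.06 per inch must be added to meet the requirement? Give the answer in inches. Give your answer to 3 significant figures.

2.69 in

ΔR = 23.1 − 9.51 = 13.59 ft²·°F·h/BTU
L = ΔR / (R/in) = 13.59/5.06 = 2.686 in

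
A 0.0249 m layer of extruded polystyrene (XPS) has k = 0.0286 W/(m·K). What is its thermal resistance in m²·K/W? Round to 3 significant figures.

0.871 m²·K/W

R = L/k = 0.0249/0.0286 = 0.8706 m²·K/W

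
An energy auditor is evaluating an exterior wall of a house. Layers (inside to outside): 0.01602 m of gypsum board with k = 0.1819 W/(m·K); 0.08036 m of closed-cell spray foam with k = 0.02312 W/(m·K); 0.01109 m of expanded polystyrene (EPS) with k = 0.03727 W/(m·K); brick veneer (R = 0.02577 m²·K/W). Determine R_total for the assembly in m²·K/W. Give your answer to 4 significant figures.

0.01602/0.1819 = 0.08807
0.08036/0.02312 = 3.4758
0.01109/0.03727 = 0.29756
R_total = 0.08807 + 3.4758 + 0.29756 + 0.02577 = 3.8872 m²·K/W

3.887 m²·K/W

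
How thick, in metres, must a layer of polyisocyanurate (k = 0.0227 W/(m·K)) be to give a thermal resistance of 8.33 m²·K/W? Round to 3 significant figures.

L = R·k = 8.33 × 0.0227 = 0.1891 m

0.189 m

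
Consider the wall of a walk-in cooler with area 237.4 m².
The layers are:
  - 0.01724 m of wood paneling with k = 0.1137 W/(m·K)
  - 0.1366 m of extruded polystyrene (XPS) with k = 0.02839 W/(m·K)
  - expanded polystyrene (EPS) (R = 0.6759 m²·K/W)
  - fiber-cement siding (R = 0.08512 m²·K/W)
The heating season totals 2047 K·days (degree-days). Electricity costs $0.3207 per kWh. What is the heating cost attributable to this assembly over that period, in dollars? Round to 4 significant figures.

653.4 dollars

0.01724/0.1137 = 0.15163
0.1366/0.02839 = 4.8116
R_total = 0.15163 + 4.8116 + 0.6759 + 0.08512 = 5.7242 m²·K/W
E = A × HDD × 24 / R / 1000 = 237.4 × 2047 × 24 / 5.7242 / 1000 = 2037.5 kWh
Cost = 2037.5 × 0.3207 = $653.42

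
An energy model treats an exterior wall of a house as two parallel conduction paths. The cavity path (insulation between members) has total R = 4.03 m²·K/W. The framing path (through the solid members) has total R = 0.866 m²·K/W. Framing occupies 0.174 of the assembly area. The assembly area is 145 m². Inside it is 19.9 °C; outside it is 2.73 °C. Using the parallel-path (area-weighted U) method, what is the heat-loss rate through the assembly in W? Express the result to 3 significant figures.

U_eff = 0.826/4.03 + 0.174/0.866 = 0.205 + 0.2009 = 0.4059
R_eff = 1/U_eff = 2.464 m²·K/W
Q = 145 × (19.9 − 2.73) / 2.464 = 1011 W

1010 W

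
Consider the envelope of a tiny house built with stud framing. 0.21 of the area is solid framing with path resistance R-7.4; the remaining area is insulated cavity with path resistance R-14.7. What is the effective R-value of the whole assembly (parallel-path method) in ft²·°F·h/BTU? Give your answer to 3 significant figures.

12.2 ft²·°F·h/BTU

U_eff = 0.79/14.7 + 0.21/7.4 = 0.05374 + 0.02838 = 0.08212
R_eff = 1/U_eff = 12.18 ft²·°F·h/BTU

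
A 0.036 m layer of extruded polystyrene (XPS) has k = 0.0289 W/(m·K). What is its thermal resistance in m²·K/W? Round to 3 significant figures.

R = L/k = 0.036/0.0289 = 1.246 m²·K/W

1.25 m²·K/W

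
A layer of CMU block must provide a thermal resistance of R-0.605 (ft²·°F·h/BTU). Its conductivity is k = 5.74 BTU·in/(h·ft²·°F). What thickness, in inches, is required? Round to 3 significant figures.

3.47 in

L = R × k = 0.605 × 5.74 = 3.473 in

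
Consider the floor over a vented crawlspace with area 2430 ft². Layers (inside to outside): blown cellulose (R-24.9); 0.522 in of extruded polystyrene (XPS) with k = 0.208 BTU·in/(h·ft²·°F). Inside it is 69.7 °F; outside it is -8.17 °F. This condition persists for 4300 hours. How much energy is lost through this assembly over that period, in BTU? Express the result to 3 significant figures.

29700000 BTU

0.522/0.208 = 2.51
R_total = 24.9 + 2.51 = 27.41 ft²·°F·h/BTU
Q = 2430 × (69.7 − (-8.17)) / 27.41 = 6904 BTU/h
E = 6904 × 4300 = 29690000 BTU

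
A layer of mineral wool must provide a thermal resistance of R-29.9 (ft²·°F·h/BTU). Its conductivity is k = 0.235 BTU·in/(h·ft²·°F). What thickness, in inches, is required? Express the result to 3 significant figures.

L = R × k = 29.9 × 0.235 = 7.026 in

7.03 in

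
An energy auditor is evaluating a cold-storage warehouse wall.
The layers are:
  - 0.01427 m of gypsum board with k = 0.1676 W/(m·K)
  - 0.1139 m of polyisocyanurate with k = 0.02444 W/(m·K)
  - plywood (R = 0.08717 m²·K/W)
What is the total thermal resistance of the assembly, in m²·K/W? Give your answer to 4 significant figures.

0.01427/0.1676 = 0.085143
0.1139/0.02444 = 4.6604
R_total = 0.085143 + 4.6604 + 0.08717 = 4.8327 m²·K/W

4.833 m²·K/W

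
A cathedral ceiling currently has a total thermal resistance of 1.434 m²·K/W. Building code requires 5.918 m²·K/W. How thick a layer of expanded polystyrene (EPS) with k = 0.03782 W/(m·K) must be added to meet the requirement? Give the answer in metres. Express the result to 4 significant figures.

ΔR = 5.918 − 1.434 = 4.484 m²·K/W
L = ΔR × k = 4.484 × 0.03782 = 0.16958 m

0.1696 m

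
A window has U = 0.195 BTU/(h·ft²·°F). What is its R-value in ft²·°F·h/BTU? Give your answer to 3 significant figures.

5.13 ft²·°F·h/BTU

R = 1/U = 1/0.195 = 5.128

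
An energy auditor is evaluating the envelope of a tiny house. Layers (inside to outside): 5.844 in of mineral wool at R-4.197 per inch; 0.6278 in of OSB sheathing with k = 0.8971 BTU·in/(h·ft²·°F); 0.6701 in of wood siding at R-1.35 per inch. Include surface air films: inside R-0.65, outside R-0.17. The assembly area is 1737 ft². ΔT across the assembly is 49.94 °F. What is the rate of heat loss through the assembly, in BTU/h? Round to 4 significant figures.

5.844 × 4.197 = 24.527
0.6278/0.8971 = 0.69981
0.6701 × 1.35 = 0.90464
R_total = 0.65 + 24.527 + 0.69981 + 0.90464 + 0.17 = 26.952 ft²·°F·h/BTU
Q = A·ΔT/R = 1737 × 49.94 / 26.952 = 3218.6 BTU/h

3219 BTU/h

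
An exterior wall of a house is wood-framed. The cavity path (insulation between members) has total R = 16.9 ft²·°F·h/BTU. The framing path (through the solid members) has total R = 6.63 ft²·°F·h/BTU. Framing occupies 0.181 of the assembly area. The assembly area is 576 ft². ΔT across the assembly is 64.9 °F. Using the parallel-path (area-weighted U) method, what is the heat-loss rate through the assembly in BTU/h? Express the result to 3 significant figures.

U_eff = 0.819/16.9 + 0.181/6.63 = 0.04846 + 0.0273 = 0.07576
R_eff = 1/U_eff = 13.2 ft²·°F·h/BTU
Q = 576 × 64.9 / 13.2 = 2832 BTU/h

2830 BTU/h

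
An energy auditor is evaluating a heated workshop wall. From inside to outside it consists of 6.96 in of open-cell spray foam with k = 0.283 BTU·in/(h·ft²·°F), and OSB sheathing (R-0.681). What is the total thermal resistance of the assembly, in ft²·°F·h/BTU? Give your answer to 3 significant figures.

25.3 ft²·°F·h/BTU

6.96/0.283 = 24.59
R_total = 24.59 + 0.681 = 25.27 ft²·°F·h/BTU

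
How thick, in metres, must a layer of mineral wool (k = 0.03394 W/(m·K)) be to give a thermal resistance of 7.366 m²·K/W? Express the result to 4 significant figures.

L = R·k = 7.366 × 0.03394 = 0.25 m

0.2500 m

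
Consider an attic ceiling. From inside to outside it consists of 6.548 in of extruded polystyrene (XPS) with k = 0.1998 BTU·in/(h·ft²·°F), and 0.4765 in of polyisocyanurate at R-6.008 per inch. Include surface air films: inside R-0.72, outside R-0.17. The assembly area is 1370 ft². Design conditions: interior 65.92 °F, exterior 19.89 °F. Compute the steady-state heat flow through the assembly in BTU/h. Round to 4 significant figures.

6.548/0.1998 = 32.773
0.4765 × 6.008 = 2.8628
R_total = 0.72 + 32.773 + 2.8628 + 0.17 = 36.526 ft²·°F·h/BTU
Q = A·ΔT/R = 1370 × (65.92 − 19.89) / 36.526 = 1726.5 BTU/h

1726 BTU/h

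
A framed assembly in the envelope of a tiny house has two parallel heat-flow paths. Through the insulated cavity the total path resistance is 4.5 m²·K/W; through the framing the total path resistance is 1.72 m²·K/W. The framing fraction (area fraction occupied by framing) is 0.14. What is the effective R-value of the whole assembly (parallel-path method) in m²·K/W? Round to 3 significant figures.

U_eff = 0.86/4.5 + 0.14/1.72 = 0.1911 + 0.0814 = 0.2725
R_eff = 1/U_eff = 3.67 m²·K/W

3.67 m²·K/W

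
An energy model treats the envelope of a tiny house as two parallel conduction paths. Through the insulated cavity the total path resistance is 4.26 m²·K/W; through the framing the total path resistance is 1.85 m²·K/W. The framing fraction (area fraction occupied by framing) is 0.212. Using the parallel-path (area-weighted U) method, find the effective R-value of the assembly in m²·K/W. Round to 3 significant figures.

3.34 m²·K/W

U_eff = 0.788/4.26 + 0.212/1.85 = 0.185 + 0.1146 = 0.2996
R_eff = 1/U_eff = 3.338 m²·K/W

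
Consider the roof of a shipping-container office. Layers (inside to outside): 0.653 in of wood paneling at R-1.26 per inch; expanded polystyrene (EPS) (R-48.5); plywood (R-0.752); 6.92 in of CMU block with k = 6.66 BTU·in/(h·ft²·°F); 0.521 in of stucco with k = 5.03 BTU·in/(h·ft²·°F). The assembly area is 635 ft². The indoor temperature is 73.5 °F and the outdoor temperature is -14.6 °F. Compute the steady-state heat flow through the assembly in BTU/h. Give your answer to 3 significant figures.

0.653 × 1.26 = 0.8228
6.92/6.66 = 1.039
0.521/5.03 = 0.1036
R_total = 0.8228 + 48.5 + 0.752 + 1.039 + 0.1036 = 51.22 ft²·°F·h/BTU
Q = A·ΔT/R = 635 × (73.5 − (-14.6)) / 51.22 = 1092 BTU/h

1090 BTU/h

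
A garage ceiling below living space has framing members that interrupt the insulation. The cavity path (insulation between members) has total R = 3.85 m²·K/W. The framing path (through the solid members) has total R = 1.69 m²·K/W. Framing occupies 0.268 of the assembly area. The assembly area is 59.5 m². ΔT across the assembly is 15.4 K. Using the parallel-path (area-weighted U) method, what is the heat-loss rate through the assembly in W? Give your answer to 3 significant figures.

320 W

U_eff = 0.732/3.85 + 0.268/1.69 = 0.1901 + 0.1586 = 0.3487
R_eff = 1/U_eff = 2.868 m²·K/W
Q = 59.5 × 15.4 / 2.868 = 319.5 W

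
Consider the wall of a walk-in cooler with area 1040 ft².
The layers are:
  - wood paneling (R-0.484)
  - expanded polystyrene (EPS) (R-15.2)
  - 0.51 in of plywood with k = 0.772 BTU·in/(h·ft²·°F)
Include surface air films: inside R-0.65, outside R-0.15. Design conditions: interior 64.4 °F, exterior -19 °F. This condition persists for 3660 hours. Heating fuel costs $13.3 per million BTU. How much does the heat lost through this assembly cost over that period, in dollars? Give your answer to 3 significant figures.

246 dollars

0.51/0.772 = 0.6606
R_total = 0.65 + 0.484 + 15.2 + 0.6606 + 0.15 = 17.14 ft²·°F·h/BTU
Q = 1040 × (64.4 − (-19)) / 17.14 = 5059 BTU/h
E = 5059 × 3660 = 18520000 BTU
Cost = 18520000/10⁶ × 13.3 = $246.3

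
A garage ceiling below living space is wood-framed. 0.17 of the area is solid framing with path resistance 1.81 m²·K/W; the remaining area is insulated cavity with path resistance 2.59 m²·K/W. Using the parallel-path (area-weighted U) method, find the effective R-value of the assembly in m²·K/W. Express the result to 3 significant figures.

2.41 m²·K/W

U_eff = 0.83/2.59 + 0.17/1.81 = 0.3205 + 0.09392 = 0.4144
R_eff = 1/U_eff = 2.413 m²·K/W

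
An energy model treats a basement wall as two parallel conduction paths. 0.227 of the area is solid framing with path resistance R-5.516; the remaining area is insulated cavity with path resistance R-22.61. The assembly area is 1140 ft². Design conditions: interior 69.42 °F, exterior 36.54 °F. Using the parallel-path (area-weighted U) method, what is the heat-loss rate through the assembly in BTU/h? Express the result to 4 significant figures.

2824 BTU/h

U_eff = 0.773/22.61 + 0.227/5.516 = 0.034188 + 0.041153 = 0.075341
R_eff = 1/U_eff = 13.273 ft²·°F·h/BTU
Q = 1140 × (69.42 − 36.54) / 13.273 = 2824 BTU/h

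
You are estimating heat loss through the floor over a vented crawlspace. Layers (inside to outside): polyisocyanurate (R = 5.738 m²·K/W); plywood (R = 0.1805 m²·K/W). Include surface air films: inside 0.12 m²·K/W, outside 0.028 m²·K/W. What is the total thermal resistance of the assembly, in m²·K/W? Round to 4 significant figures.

R_total = 0.12 + 5.738 + 0.1805 + 0.028 = 6.0665 m²·K/W

6.067 m²·K/W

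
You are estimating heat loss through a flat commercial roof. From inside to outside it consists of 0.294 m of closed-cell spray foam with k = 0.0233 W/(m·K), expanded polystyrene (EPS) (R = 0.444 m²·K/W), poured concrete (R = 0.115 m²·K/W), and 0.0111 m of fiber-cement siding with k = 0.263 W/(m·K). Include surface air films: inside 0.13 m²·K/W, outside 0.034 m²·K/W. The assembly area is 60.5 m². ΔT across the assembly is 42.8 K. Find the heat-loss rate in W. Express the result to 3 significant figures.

193 W

0.294/0.0233 = 12.62
0.0111/0.263 = 0.04221
R_total = 0.13 + 12.62 + 0.444 + 0.115 + 0.04221 + 0.034 = 13.38 m²·K/W
Q = A·ΔT/R = 60.5 × 42.8 / 13.38 = 193.5 W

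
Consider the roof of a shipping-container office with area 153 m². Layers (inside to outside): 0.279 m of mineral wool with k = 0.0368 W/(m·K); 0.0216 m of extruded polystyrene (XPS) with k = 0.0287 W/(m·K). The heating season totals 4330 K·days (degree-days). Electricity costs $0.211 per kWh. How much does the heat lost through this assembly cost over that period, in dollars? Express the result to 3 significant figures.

0.279/0.0368 = 7.582
0.0216/0.0287 = 0.7526
R_total = 7.582 + 0.7526 = 8.334 m²·K/W
E = A × HDD × 24 / R / 1000 = 153 × 4330 × 24 / 8.334 / 1000 = 1908 kWh
Cost = 1908 × 0.211 = $402.5

403 dollars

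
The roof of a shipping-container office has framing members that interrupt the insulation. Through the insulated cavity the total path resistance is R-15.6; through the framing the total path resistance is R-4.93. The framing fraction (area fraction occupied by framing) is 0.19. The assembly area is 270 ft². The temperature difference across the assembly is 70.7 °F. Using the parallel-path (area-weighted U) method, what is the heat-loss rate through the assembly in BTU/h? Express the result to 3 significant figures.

U_eff = 0.81/15.6 + 0.19/4.93 = 0.05192 + 0.03854 = 0.09046
R_eff = 1/U_eff = 11.05 ft²·°F·h/BTU
Q = 270 × 70.7 / 11.05 = 1727 BTU/h

1730 BTU/h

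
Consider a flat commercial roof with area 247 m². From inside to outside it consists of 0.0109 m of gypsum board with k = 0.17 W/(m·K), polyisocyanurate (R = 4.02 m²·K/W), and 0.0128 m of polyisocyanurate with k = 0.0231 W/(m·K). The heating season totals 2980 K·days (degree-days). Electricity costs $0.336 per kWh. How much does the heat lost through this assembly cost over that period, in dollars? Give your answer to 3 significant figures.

0.0109/0.17 = 0.06412
0.0128/0.0231 = 0.5541
R_total = 0.06412 + 4.02 + 0.5541 = 4.638 m²·K/W
E = A × HDD × 24 / R / 1000 = 247 × 2980 × 24 / 4.638 / 1000 = 3809 kWh
Cost = 3809 × 0.336 = $1280

1280 dollars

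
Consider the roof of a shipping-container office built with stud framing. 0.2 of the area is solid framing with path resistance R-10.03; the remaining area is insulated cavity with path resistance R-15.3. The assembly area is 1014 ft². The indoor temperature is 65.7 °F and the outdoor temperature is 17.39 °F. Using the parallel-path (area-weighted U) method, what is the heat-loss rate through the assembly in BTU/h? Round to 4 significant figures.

U_eff = 0.8/15.3 + 0.2/10.03 = 0.052288 + 0.01994 = 0.072228
R_eff = 1/U_eff = 13.845 ft²·°F·h/BTU
Q = 1014 × (65.7 − 17.39) / 13.845 = 3538.2 BTU/h

3538 BTU/h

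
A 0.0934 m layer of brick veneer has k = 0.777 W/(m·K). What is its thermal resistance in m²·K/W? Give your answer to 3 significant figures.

0.120 m²·K/W

R = L/k = 0.0934/0.777 = 0.1202 m²·K/W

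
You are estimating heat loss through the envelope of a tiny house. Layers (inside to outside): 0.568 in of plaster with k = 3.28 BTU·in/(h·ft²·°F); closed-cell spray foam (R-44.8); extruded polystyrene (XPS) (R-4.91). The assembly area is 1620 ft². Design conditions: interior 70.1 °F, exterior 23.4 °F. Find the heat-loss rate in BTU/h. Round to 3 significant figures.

1520 BTU/h

0.568/3.28 = 0.1732
R_total = 0.1732 + 44.8 + 4.91 = 49.88 ft²·°F·h/BTU
Q = A·ΔT/R = 1620 × (70.1 − 23.4) / 49.88 = 1517 BTU/h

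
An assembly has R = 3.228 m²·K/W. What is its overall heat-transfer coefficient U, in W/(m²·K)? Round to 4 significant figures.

U = 1/R = 1/3.228 = 0.30979

0.3098 W/(m²·K)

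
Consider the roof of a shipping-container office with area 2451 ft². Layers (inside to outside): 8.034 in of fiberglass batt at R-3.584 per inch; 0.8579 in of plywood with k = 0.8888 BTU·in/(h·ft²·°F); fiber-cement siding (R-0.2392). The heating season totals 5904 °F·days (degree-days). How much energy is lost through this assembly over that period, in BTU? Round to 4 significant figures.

8.034 × 3.584 = 28.794
0.8579/0.8888 = 0.96523
R_total = 28.794 + 0.96523 + 0.2392 = 29.998 ft²·°F·h/BTU
E = A × HDD × 24 / R = 2451 × 5904 × 24 / 29.998 = 11577000 BTU

11580000 BTU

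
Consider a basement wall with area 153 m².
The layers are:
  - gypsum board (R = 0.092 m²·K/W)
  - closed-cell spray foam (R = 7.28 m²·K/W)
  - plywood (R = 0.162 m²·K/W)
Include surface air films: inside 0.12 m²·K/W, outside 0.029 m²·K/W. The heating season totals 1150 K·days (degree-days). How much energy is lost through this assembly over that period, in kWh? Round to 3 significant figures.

550 kWh

R_total = 0.12 + 0.092 + 7.28 + 0.162 + 0.029 = 7.683 m²·K/W
E = A × HDD × 24 / R / 1000 = 153 × 1150 × 24 / 7.683 / 1000 = 549.6 kWh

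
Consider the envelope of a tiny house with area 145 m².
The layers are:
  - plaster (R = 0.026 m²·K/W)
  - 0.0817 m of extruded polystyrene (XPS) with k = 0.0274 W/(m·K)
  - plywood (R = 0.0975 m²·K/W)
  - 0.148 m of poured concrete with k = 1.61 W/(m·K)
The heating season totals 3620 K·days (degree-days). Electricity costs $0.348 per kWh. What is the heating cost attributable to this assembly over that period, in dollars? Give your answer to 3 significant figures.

1370 dollars

0.0817/0.0274 = 2.982
0.148/1.61 = 0.09193
R_total = 0.026 + 2.982 + 0.0975 + 0.09193 = 3.197 m²·K/W
E = A × HDD × 24 / R / 1000 = 145 × 3620 × 24 / 3.197 / 1000 = 3940 kWh
Cost = 3940 × 0.348 = $1371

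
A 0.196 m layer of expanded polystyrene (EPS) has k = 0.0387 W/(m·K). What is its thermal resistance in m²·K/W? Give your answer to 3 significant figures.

5.06 m²·K/W

R = L/k = 0.196/0.0387 = 5.065 m²·K/W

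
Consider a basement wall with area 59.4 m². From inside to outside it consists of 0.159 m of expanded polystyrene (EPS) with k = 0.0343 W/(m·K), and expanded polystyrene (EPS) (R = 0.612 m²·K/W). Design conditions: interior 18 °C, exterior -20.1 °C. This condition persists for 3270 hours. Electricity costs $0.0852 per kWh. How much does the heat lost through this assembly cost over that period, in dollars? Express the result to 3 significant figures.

120 dollars

0.159/0.0343 = 4.636
R_total = 4.636 + 0.612 = 5.248 m²·K/W
Q = 59.4 × (18 − (-20.1)) / 5.248 = 431.3 W
E = 431.3 W × 3270 h / 1000 = 1410 kWh
Cost = 1410 × 0.0852 = $120.2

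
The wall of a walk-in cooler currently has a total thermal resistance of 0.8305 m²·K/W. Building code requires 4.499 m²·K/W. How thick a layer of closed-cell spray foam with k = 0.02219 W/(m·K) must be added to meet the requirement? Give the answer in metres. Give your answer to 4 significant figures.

ΔR = 4.499 − 0.8305 = 3.6685 m²·K/W
L = ΔR × k = 3.6685 × 0.02219 = 0.081404 m

0.08140 m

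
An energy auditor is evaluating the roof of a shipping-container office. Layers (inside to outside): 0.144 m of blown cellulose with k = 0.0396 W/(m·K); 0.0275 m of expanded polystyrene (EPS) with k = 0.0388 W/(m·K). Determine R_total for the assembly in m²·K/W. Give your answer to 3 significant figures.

4.35 m²·K/W

0.144/0.0396 = 3.636
0.0275/0.0388 = 0.7088
R_total = 3.636 + 0.7088 = 4.345 m²·K/W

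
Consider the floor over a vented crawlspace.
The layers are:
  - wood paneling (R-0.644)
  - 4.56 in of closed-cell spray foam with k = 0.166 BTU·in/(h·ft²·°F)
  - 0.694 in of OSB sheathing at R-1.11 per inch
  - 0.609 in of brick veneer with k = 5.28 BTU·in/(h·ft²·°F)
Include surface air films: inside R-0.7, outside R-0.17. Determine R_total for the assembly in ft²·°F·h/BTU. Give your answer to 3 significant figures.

29.9 ft²·°F·h/BTU

4.56/0.166 = 27.47
0.694 × 1.11 = 0.7703
0.609/5.28 = 0.1153
R_total = 0.7 + 0.644 + 27.47 + 0.7703 + 0.1153 + 0.17 = 29.87 ft²·°F·h/BTU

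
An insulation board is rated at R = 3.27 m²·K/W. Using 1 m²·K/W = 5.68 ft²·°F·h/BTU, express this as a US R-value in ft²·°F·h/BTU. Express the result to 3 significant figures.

18.6 ft²·°F·h/BTU

R_US = 3.27 × 5.68 = 18.57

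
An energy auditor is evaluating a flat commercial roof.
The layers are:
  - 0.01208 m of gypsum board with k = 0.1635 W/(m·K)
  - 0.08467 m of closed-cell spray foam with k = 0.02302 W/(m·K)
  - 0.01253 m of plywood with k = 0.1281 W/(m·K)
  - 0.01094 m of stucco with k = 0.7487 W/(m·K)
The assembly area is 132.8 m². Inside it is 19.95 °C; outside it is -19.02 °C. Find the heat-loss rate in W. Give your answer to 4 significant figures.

0.01208/0.1635 = 0.073884
0.08467/0.02302 = 3.6781
0.01253/0.1281 = 0.097814
0.01094/0.7487 = 0.014612
R_total = 0.073884 + 3.6781 + 0.097814 + 0.014612 = 3.8644 m²·K/W
Q = A·ΔT/R = 132.8 × (19.95 − (-19.02)) / 3.8644 = 1339.2 W

1339 W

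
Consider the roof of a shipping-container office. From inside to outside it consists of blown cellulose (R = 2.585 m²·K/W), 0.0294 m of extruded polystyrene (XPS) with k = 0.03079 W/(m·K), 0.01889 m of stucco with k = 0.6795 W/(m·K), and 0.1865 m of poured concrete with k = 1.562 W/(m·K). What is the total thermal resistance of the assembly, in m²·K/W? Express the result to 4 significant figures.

3.687 m²·K/W

0.0294/0.03079 = 0.95486
0.01889/0.6795 = 0.0278
0.1865/1.562 = 0.1194
R_total = 2.585 + 0.95486 + 0.0278 + 0.1194 = 3.6871 m²·K/W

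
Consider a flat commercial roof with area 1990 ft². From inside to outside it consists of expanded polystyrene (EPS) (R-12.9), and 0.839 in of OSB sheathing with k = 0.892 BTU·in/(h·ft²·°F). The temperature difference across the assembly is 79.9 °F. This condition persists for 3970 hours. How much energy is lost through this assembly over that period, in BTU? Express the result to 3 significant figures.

0.839/0.892 = 0.9406
R_total = 12.9 + 0.9406 = 13.84 ft²·°F·h/BTU
Q = 1990 × 79.9 / 13.84 = 11490 BTU/h
E = 11490 × 3970 = 45610000 BTU

45600000 BTU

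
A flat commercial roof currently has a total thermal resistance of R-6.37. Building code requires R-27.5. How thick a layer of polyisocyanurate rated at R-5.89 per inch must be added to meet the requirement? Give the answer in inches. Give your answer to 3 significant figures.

ΔR = 27.5 − 6.37 = 21.13 ft²·°F·h/BTU
L = ΔR / (R/in) = 21.13/5.89 = 3.587 in

3.59 in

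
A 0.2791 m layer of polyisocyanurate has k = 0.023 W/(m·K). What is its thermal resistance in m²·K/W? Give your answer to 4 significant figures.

R = L/k = 0.2791/0.023 = 12.135 m²·K/W

12.13 m²·K/W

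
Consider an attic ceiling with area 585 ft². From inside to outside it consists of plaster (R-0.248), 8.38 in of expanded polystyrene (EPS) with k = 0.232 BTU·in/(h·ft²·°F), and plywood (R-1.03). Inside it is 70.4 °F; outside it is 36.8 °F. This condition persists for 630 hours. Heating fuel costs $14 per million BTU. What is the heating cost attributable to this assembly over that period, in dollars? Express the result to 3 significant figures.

8.38/0.232 = 36.12
R_total = 0.248 + 36.12 + 1.03 = 37.4 ft²·°F·h/BTU
Q = 585 × (70.4 − 36.8) / 37.4 = 525.6 BTU/h
E = 525.6 × 630 = 331100 BTU
Cost = 331100/10⁶ × 14 = $4.636

4.64 dollars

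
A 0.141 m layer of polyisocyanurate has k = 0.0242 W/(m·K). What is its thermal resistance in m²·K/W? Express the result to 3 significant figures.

5.83 m²·K/W

R = L/k = 0.141/0.0242 = 5.826 m²·K/W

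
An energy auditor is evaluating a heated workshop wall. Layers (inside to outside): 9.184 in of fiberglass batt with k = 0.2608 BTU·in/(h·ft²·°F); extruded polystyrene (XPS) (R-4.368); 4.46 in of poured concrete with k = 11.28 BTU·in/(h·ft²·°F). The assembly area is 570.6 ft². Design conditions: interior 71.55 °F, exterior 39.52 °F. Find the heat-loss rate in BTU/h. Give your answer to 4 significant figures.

457.2 BTU/h

9.184/0.2608 = 35.215
4.46/11.28 = 0.39539
R_total = 35.215 + 4.368 + 0.39539 = 39.978 ft²·°F·h/BTU
Q = A·ΔT/R = 570.6 × (71.55 − 39.52) / 39.978 = 457.16 BTU/h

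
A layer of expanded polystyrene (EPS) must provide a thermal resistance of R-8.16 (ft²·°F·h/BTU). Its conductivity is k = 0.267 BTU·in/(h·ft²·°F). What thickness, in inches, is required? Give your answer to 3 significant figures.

L = R × k = 8.16 × 0.267 = 2.179 in

2.18 in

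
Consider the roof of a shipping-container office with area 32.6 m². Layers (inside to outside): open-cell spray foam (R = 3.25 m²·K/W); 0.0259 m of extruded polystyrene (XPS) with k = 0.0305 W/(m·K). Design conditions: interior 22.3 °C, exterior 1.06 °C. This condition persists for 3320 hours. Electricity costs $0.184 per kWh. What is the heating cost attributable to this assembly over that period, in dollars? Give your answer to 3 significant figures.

103 dollars

0.0259/0.0305 = 0.8492
R_total = 3.25 + 0.8492 = 4.099 m²·K/W
Q = 32.6 × (22.3 − 1.06) / 4.099 = 168.9 W
E = 168.9 W × 3320 h / 1000 = 560.8 kWh
Cost = 560.8 × 0.184 = $103.2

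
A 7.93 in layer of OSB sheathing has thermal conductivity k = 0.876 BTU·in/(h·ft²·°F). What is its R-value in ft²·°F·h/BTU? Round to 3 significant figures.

R = L/k = 7.93/0.876 = 9.053 ft²·°F·h/BTU

9.05 ft²·°F·h/BTU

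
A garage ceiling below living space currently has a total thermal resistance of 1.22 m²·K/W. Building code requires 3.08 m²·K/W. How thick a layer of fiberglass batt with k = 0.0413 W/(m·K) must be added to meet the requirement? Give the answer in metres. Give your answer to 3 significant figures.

0.0768 m

ΔR = 3.08 − 1.22 = 1.86 m²·K/W
L = ΔR × k = 1.86 × 0.0413 = 0.07682 m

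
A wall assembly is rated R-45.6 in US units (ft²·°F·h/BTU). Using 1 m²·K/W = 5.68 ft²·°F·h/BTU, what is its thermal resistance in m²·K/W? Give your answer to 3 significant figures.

8.03 m²·K/W

R_SI = 45.6/5.68 = 8.028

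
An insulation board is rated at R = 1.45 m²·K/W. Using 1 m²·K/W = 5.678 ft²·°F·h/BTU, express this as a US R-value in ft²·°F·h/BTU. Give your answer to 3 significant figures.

R_US = 1.45 × 5.678 = 8.233

8.23 ft²·°F·h/BTU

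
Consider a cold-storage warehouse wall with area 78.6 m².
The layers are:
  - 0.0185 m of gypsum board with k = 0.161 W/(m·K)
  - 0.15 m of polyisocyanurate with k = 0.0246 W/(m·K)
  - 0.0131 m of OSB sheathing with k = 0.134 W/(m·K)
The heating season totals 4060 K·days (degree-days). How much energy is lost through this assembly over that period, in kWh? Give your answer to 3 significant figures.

0.0185/0.161 = 0.1149
0.15/0.0246 = 6.098
0.0131/0.134 = 0.09776
R_total = 0.1149 + 6.098 + 0.09776 = 6.31 m²·K/W
E = A × HDD × 24 / R / 1000 = 78.6 × 4060 × 24 / 6.31 / 1000 = 1214 kWh

1210 kWh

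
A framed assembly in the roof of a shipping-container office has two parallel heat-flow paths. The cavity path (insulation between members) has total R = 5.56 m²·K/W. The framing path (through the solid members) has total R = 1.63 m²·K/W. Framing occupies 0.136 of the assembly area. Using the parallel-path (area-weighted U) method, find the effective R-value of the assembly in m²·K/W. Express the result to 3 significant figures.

U_eff = 0.864/5.56 + 0.136/1.63 = 0.1554 + 0.08344 = 0.2388
R_eff = 1/U_eff = 4.187 m²·K/W

4.19 m²·K/W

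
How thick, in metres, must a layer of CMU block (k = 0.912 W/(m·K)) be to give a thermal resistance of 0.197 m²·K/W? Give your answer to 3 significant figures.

0.180 m

L = R·k = 0.197 × 0.912 = 0.1797 m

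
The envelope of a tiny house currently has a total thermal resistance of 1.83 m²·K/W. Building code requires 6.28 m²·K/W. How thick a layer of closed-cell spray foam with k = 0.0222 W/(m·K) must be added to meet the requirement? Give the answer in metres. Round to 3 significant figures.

ΔR = 6.28 − 1.83 = 4.45 m²·K/W
L = ΔR × k = 4.45 × 0.0222 = 0.09879 m

0.0988 m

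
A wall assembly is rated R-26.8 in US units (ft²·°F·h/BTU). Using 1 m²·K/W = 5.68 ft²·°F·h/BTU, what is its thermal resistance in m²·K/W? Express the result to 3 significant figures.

4.72 m²·K/W

R_SI = 26.8/5.68 = 4.718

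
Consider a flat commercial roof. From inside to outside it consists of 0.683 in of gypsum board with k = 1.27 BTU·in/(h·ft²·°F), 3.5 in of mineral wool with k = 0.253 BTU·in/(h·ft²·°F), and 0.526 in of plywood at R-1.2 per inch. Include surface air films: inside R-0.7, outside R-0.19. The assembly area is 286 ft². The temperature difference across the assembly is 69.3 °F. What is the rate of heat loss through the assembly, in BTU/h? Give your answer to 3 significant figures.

0.683/1.27 = 0.5378
3.5/0.253 = 13.83
0.526 × 1.2 = 0.6312
R_total = 0.7 + 0.5378 + 13.83 + 0.6312 + 0.19 = 15.89 ft²·°F·h/BTU
Q = A·ΔT/R = 286 × 69.3 / 15.89 = 1247 BTU/h

1250 BTU/h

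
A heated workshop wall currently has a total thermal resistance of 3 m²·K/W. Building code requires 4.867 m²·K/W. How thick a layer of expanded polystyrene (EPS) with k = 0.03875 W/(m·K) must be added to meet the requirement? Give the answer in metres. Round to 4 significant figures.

0.07235 m

ΔR = 4.867 − 3 = 1.867 m²·K/W
L = ΔR × k = 1.867 × 0.03875 = 0.072346 m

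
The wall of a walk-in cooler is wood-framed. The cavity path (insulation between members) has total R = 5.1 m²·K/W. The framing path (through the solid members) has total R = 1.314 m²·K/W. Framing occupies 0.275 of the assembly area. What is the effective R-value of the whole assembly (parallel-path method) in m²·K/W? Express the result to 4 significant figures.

2.845 m²·K/W

U_eff = 0.725/5.1 + 0.275/1.314 = 0.14216 + 0.20928 = 0.35144
R_eff = 1/U_eff = 2.8454 m²·K/W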